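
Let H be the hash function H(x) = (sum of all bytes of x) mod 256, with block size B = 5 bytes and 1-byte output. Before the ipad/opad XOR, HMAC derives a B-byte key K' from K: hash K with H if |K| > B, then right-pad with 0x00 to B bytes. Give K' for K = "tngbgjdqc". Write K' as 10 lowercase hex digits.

b400000000

|K| = 9 > B = 5, so first hash the key.
H(K): sum = 116+110+103+98+103+106+100+113+99 = 948; mod 256 = 180 → b4.
Zero-pad H(K) = b4 to 5 bytes: K' = b4 00 00 00 00.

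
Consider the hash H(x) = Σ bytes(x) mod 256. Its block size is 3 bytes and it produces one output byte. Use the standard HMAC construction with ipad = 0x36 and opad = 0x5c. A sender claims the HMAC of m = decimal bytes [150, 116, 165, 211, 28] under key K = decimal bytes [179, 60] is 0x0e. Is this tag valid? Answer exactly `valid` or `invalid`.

Key decimal bytes [179, 60] = b3 3c is 2 bytes ≤ B = 3; zero-pad to 3 bytes: K' = b3 3c 00.
K' ⊕ ipad = 85 0a 36; K' ⊕ opad = ef 60 5c.
Inner hash: sum = 133+10+54+150+116+165+211+28 = 867; mod 256 = 99 → 63.
Outer hash (recomputed tag): sum = 239+96+92+99 = 526; mod 256 = 14 → 0e.
Recomputed tag = 0e; claimed = 0e → match.

valid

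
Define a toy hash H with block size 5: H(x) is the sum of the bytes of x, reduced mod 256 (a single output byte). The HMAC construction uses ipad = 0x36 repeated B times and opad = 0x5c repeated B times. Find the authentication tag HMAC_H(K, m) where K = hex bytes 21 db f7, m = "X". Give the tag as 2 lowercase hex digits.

Key hex bytes 21 db f7 is 3 bytes ≤ B = 5; zero-pad to 5 bytes: K' = 21 db f7 00 00.
K' ⊕ ipad = 17 ed c1 36 36.  K' ⊕ opad = 7d 87 ab 5c 5c.
Inner input = (K'⊕ipad) ∥ m = 17 ed c1 36 36 ∥ 58.
Inner hash: sum = 23+237+193+54+54+88 = 649; mod 256 = 137 → 89.
Outer input = (K'⊕opad) ∥ inner = 7d 87 ab 5c 5c ∥ 89.
Outer hash (tag): sum = 125+135+171+92+92+137 = 752; mod 256 = 240 → f0.

f0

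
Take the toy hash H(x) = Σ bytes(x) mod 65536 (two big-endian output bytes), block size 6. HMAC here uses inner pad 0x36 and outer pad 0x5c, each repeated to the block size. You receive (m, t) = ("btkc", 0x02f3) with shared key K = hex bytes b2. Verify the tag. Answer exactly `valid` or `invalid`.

Key hex bytes b2 is 1 byte ≤ B = 6; zero-pad to 6 bytes: K' = b2 00 00 00 00 00.
K' ⊕ ipad = 84 36 36 36 36 36; K' ⊕ opad = ee 5c 5c 5c 5c 5c.
Inner hash: sum = 132+54+54+54+54+54+98+116+107+99 = 822 → 03 36.
Outer hash (recomputed tag): sum = 238+92+92+92+92+92+3+54 = 755 → 02 f3.
Recomputed tag = 02f3; claimed = 02f3 → match.

valid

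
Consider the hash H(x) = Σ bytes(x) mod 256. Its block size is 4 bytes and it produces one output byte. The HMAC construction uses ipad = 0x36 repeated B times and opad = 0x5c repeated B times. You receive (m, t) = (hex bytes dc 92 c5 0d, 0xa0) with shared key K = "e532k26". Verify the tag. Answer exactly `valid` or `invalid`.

Key "e532k26" = 65 35 33 32 6b 32 36 is 7 bytes > B = 4, so hash it first: H(key) = d2, then zero-pad to 4 bytes: K' = d2 00 00 00.
K' ⊕ ipad = e4 36 36 36; K' ⊕ opad = 8e 5c 5c 5c.
Inner hash: sum = 228+54+54+54+220+146+197+13 = 966; mod 256 = 198 → c6.
Outer hash (recomputed tag): sum = 142+92+92+92+198 = 616; mod 256 = 104 → 68.
Recomputed tag = 68; claimed = a0 → mismatch.

invalid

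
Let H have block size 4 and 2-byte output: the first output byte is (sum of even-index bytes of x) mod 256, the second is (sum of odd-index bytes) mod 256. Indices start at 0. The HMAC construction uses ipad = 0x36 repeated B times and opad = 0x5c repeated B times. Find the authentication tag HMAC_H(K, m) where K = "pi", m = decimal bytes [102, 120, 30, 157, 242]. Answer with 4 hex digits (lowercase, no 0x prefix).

7a3b

Key "pi" = 70 69 is 2 bytes ≤ B = 4; zero-pad to 4 bytes: K' = 70 69 00 00.
K' ⊕ ipad = 46 5f 36 36.  K' ⊕ opad = 2c 35 5c 5c.
Inner input = (K'⊕ipad) ∥ m = 46 5f 36 36 ∥ 66 78 1e 9d f2.
Inner hash: even-index sum = 498 mod 256 = 242; odd-index sum = 426 mod 256 = 170 → f2 aa.
Outer input = (K'⊕opad) ∥ inner = 2c 35 5c 5c ∥ f2 aa.
Outer hash (tag): even-index sum = 378 mod 256 = 122; odd-index sum = 315 mod 256 = 59 → 7a 3b.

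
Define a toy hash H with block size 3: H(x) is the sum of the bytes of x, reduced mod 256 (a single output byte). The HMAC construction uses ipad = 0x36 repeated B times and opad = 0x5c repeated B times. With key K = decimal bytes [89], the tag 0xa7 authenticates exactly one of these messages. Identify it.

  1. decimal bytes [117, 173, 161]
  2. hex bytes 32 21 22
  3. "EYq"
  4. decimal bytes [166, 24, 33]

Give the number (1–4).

Key decimal bytes [89] = 59 is 1 byte ≤ B = 3; zero-pad to 3 bytes: K' = 59 00 00.
K' ⊕ ipad = 6f 36 36; K' ⊕ opad = 05 5c 5c.
m1: inner = H(6f 36 36 75 ad a1) = 9e; tag = H(05 5c 5c 9e) = 5b
m2: inner = H(6f 36 36 32 21 22) = 50; tag = H(05 5c 5c 50) = 0d
m3: inner = H(6f 36 36 45 59 71) = ea; tag = H(05 5c 5c ea) = a7 ← matches
m4: inner = H(6f 36 36 a6 18 21) = ba; tag = H(05 5c 5c ba) = 77

3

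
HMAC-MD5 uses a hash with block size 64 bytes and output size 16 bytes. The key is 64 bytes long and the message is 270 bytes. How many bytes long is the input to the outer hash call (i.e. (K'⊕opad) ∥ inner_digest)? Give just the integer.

80

Key is 64 ≤ 64 bytes, zero-padded: |K'| = 64.
Outer input = (K'⊕opad) ∥ H(inner) → 64 + 16 = 80 bytes.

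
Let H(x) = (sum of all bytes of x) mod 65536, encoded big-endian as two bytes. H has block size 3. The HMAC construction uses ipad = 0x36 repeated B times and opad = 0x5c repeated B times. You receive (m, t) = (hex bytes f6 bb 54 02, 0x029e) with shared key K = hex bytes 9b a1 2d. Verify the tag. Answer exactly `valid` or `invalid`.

Key hex bytes 9b a1 2d is exactly B = 3 bytes: K' = 9b a1 2d.
K' ⊕ ipad = ad 97 1b; K' ⊕ opad = c7 fd 71.
Inner hash: sum = 173+151+27+246+187+84+2 = 870 → 03 66.
Outer hash (recomputed tag): sum = 199+253+113+3+102 = 670 → 02 9e.
Recomputed tag = 029e; claimed = 029e → match.

valid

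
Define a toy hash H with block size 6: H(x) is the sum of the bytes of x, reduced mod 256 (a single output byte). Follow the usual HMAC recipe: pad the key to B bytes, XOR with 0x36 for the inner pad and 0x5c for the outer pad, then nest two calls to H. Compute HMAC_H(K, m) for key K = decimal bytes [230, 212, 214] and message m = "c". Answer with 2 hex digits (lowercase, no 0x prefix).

Key decimal bytes [230, 212, 214] = e6 d4 d6 is 3 bytes ≤ B = 6; zero-pad to 6 bytes: K' = e6 d4 d6 00 00 00.
K' ⊕ ipad = d0 e2 e0 36 36 36.  K' ⊕ opad = ba 88 8a 5c 5c 5c.
Inner input = (K'⊕ipad) ∥ m = d0 e2 e0 36 36 36 ∥ 63.
Inner hash: sum = 208+226+224+54+54+54+99 = 919; mod 256 = 151 → 97.
Outer input = (K'⊕opad) ∥ inner = ba 88 8a 5c 5c 5c ∥ 97.
Outer hash (tag): sum = 186+136+138+92+92+92+151 = 887; mod 256 = 119 → 77.

77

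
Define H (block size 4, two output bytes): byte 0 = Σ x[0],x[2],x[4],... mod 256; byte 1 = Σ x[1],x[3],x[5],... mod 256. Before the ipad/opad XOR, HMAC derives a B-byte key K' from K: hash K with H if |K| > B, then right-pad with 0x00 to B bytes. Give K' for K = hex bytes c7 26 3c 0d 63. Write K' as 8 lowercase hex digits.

|K| = 5 > B = 4, so first hash the key.
H(K): even-index sum = 358 mod 256 = 102; odd-index sum = 51 mod 256 = 51 → 66 33.
Zero-pad H(K) = 66 33 to 4 bytes: K' = 66 33 00 00.

66330000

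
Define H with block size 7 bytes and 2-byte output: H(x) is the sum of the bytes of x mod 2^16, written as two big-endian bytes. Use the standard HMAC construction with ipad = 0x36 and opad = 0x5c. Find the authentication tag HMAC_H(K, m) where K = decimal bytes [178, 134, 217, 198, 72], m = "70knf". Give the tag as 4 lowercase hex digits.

Key decimal bytes [178, 134, 217, 198, 72] = b2 86 d9 c6 48 is 5 bytes ≤ B = 7; zero-pad to 7 bytes: K' = b2 86 d9 c6 48 00 00.
K' ⊕ ipad = 84 b0 ef f0 7e 36 36.  K' ⊕ opad = ee da 85 9a 14 5c 5c.
Inner input = (K'⊕ipad) ∥ m = 84 b0 ef f0 7e 36 36 ∥ 37 30 6b 6e 66.
Inner hash: sum = 132+176+239+240+126+54+54+55+48+107+110+102 = 1443 → 05 a3.
Outer input = (K'⊕opad) ∥ inner = ee da 85 9a 14 5c 5c ∥ 05 a3.
Outer hash (tag): sum = 238+218+133+154+20+92+92+5+163 = 1115 → 04 5b.

045b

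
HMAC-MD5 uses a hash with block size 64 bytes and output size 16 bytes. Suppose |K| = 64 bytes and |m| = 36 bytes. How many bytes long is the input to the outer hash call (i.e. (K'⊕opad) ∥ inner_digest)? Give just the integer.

Key is 64 ≤ 64 bytes, zero-padded: |K'| = 64.
Outer input = (K'⊕opad) ∥ H(inner) → 64 + 16 = 80 bytes.

80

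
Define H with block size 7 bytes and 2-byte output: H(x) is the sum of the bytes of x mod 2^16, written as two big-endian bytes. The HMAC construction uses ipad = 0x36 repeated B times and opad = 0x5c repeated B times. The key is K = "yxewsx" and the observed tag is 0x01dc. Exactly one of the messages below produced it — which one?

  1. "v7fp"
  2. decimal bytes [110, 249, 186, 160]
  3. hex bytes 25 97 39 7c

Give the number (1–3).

Key "yxewsx" = 79 78 65 77 73 78 is 6 bytes ≤ B = 7; zero-pad to 7 bytes: K' = 79 78 65 77 73 78 00.
K' ⊕ ipad = 4f 4e 53 41 45 4e 36; K' ⊕ opad = 25 24 39 2b 2f 24 5c.
m1: inner = H(4f 4e 53 41 45 4e 36 76 37 66 70) = 03 7d; tag = H(25 24 39 2b 2f 24 5c 03 7d) = 01dc ← matches
m2: inner = H(4f 4e 53 41 45 4e 36 6e f9 ba a0) = 04 bb; tag = H(25 24 39 2b 2f 24 5c 04 bb) = 021b
m3: inner = H(4f 4e 53 41 45 4e 36 25 97 39 7c) = 03 6b; tag = H(25 24 39 2b 2f 24 5c 03 6b) = 01ca

1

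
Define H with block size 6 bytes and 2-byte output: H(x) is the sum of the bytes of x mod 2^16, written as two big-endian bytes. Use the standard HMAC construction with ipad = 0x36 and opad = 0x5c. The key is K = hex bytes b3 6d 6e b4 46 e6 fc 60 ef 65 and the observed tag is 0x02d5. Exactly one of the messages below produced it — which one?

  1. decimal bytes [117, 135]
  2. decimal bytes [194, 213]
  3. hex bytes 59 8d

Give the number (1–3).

Key hex bytes b3 6d 6e b4 46 e6 fc 60 ef 65 is 10 bytes > B = 6, so hash it first: H(key) = 06 1e, then zero-pad to 6 bytes: K' = 06 1e 00 00 00 00.
K' ⊕ ipad = 30 28 36 36 36 36; K' ⊕ opad = 5a 42 5c 5c 5c 5c.
m1: inner = H(30 28 36 36 36 36 75 87) = 02 2c; tag = H(5a 42 5c 5c 5c 5c 02 2c) = 023a
m2: inner = H(30 28 36 36 36 36 c2 d5) = 02 c7; tag = H(5a 42 5c 5c 5c 5c 02 c7) = 02d5 ← matches
m3: inner = H(30 28 36 36 36 36 59 8d) = 02 16; tag = H(5a 42 5c 5c 5c 5c 02 16) = 0224

2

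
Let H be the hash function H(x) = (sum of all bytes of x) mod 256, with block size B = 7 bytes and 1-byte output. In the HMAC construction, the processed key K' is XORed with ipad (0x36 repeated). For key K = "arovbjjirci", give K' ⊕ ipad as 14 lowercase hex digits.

Key "arovbjjirci" = 61 72 6f 76 62 6a 6a 69 72 63 69 is 11 bytes > B = 7, so hash it first: H(key) = 95, then zero-pad to 7 bytes: K' = 95 00 00 00 00 00 00.
XOR each byte with 0x36: 95⊕36=a3, 00⊕36=36, 00⊕36=36, 00⊕36=36, 00⊕36=36, 00⊕36=36, 00⊕36=36.

a3363636363636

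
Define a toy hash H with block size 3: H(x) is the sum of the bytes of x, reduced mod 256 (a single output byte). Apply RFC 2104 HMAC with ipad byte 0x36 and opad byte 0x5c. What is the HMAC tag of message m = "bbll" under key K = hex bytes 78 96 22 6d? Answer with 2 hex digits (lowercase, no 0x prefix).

Key hex bytes 78 96 22 6d is 4 bytes > B = 3, so hash it first: H(key) = 9d, then zero-pad to 3 bytes: K' = 9d 00 00.
K' ⊕ ipad = ab 36 36.  K' ⊕ opad = c1 5c 5c.
Inner input = (K'⊕ipad) ∥ m = ab 36 36 ∥ 62 62 6c 6c.
Inner hash: sum = 171+54+54+98+98+108+108 = 691; mod 256 = 179 → b3.
Outer input = (K'⊕opad) ∥ inner = c1 5c 5c ∥ b3.
Outer hash (tag): sum = 193+92+92+179 = 556; mod 256 = 44 → 2c.

2c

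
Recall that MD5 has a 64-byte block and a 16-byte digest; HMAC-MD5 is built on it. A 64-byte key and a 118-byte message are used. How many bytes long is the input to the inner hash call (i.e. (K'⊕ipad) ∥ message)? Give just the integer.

Key is 64 ≤ 64 bytes, zero-padded: |K'| = 64.
Inner input = (K'⊕ipad) ∥ m → 64 + 118 = 182 bytes.

182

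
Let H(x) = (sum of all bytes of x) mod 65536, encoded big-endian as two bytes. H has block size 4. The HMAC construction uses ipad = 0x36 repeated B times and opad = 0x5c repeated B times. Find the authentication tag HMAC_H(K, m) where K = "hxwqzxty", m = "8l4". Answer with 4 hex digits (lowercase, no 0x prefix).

021e

Key "hxwqzxty" = 68 78 77 71 7a 78 74 79 is 8 bytes > B = 4, so hash it first: H(key) = 03 a7, then zero-pad to 4 bytes: K' = 03 a7 00 00.
K' ⊕ ipad = 35 91 36 36.  K' ⊕ opad = 5f fb 5c 5c.
Inner input = (K'⊕ipad) ∥ m = 35 91 36 36 ∥ 38 6c 34.
Inner hash: sum = 53+145+54+54+56+108+52 = 522 → 02 0a.
Outer input = (K'⊕opad) ∥ inner = 5f fb 5c 5c ∥ 02 0a.
Outer hash (tag): sum = 95+251+92+92+2+10 = 542 → 02 1e.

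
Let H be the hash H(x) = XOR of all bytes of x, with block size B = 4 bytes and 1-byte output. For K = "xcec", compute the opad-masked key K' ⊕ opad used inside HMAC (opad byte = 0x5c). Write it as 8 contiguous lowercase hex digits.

243f393f

Key "xcec" = 78 63 65 63 is exactly B = 4 bytes: K' = 78 63 65 63.
XOR each byte with 0x5c: 78⊕5c=24, 63⊕5c=3f, 65⊕5c=39, 63⊕5c=3f.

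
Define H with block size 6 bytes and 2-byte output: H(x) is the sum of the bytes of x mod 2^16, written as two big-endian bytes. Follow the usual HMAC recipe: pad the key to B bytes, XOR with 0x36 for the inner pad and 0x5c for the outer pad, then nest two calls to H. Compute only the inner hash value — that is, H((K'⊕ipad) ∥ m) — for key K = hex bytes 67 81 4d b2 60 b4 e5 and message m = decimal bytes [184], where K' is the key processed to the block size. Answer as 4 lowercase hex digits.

029b

Key hex bytes 67 81 4d b2 60 b4 e5 is 7 bytes > B = 6, so hash it first: H(key) = 03 e0, then zero-pad to 6 bytes: K' = 03 e0 00 00 00 00.
K' ⊕ ipad = 35 d6 36 36 36 36.
Inner input = 35 d6 36 36 36 36 ∥ b8.
Inner hash: sum = 53+214+54+54+54+54+184 = 667 → 02 9b.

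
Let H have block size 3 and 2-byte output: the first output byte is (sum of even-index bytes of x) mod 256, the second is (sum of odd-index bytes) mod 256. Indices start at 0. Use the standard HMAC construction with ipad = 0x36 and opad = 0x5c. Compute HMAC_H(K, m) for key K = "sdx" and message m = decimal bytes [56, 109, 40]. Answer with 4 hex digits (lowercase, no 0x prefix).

0538

Key "sdx" = 73 64 78 is exactly B = 3 bytes: K' = 73 64 78.
K' ⊕ ipad = 45 52 4e.  K' ⊕ opad = 2f 38 24.
Inner input = (K'⊕ipad) ∥ m = 45 52 4e ∥ 38 6d 28.
Inner hash: even-index sum = 256 mod 256 = 0; odd-index sum = 178 mod 256 = 178 → 00 b2.
Outer input = (K'⊕opad) ∥ inner = 2f 38 24 ∥ 00 b2.
Outer hash (tag): even-index sum = 261 mod 256 = 5; odd-index sum = 56 mod 256 = 56 → 05 38.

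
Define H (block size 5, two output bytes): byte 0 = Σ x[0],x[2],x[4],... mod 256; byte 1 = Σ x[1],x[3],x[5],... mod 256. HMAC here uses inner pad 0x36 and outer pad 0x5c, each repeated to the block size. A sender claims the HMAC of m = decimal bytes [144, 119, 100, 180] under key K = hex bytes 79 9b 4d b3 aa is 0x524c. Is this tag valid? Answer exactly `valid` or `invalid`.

invalid

Key hex bytes 79 9b 4d b3 aa is exactly B = 5 bytes: K' = 79 9b 4d b3 aa.
K' ⊕ ipad = 4f ad 7b 85 9c; K' ⊕ opad = 25 c7 11 ef f6.
Inner hash: even-index sum = 657 mod 256 = 145; odd-index sum = 550 mod 256 = 38 → 91 26.
Outer hash (recomputed tag): even-index sum = 338 mod 256 = 82; odd-index sum = 583 mod 256 = 71 → 52 47.
Recomputed tag = 5247; claimed = 524c → mismatch.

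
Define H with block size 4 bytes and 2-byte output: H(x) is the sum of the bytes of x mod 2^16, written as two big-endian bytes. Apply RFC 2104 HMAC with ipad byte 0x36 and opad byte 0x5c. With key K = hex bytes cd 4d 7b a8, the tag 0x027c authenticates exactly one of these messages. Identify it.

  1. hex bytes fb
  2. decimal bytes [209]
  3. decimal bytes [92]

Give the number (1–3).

3

Key hex bytes cd 4d 7b a8 is exactly B = 4 bytes: K' = cd 4d 7b a8.
K' ⊕ ipad = fb 7b 4d 9e; K' ⊕ opad = 91 11 27 f4.
m1: inner = H(fb 7b 4d 9e fb) = 03 5c; tag = H(91 11 27 f4 03 5c) = 021c
m2: inner = H(fb 7b 4d 9e d1) = 03 32; tag = H(91 11 27 f4 03 32) = 01f2
m3: inner = H(fb 7b 4d 9e 5c) = 02 bd; tag = H(91 11 27 f4 02 bd) = 027c ← matches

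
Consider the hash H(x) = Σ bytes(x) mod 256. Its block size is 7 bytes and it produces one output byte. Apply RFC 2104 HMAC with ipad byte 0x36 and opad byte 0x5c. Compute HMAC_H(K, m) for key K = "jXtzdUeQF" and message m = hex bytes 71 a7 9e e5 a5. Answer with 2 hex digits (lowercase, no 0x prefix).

Key "jXtzdUeQF" = 6a 58 74 7a 64 55 65 51 46 is 9 bytes > B = 7, so hash it first: H(key) = 65, then zero-pad to 7 bytes: K' = 65 00 00 00 00 00 00.
K' ⊕ ipad = 53 36 36 36 36 36 36.  K' ⊕ opad = 39 5c 5c 5c 5c 5c 5c.
Inner input = (K'⊕ipad) ∥ m = 53 36 36 36 36 36 36 ∥ 71 a7 9e e5 a5.
Inner hash: sum = 83+54+54+54+54+54+54+113+167+158+229+165 = 1239; mod 256 = 215 → d7.
Outer input = (K'⊕opad) ∥ inner = 39 5c 5c 5c 5c 5c 5c ∥ d7.
Outer hash (tag): sum = 57+92+92+92+92+92+92+215 = 824; mod 256 = 56 → 38.

38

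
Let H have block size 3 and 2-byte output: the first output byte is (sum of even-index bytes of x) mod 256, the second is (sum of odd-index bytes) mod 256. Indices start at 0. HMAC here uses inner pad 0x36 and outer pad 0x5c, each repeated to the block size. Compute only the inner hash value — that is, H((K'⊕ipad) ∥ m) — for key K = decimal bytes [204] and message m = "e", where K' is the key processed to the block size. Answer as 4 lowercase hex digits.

309b

Key decimal bytes [204] = cc is 1 byte ≤ B = 3; zero-pad to 3 bytes: K' = cc 00 00.
K' ⊕ ipad = fa 36 36.
Inner input = fa 36 36 ∥ 65.
Inner hash: even-index sum = 304 mod 256 = 48; odd-index sum = 155 mod 256 = 155 → 30 9b.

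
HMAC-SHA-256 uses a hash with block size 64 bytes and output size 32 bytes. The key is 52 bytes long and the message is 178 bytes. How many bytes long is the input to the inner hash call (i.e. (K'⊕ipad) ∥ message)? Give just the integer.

Key is 52 ≤ 64 bytes, zero-padded: |K'| = 64.
Inner input = (K'⊕ipad) ∥ m → 64 + 178 = 242 bytes.

242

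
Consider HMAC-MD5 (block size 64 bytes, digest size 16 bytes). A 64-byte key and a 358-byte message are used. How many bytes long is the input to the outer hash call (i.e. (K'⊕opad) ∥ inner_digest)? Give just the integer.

Key is 64 ≤ 64 bytes, zero-padded: |K'| = 64.
Outer input = (K'⊕opad) ∥ H(inner) → 64 + 16 = 80 bytes.

80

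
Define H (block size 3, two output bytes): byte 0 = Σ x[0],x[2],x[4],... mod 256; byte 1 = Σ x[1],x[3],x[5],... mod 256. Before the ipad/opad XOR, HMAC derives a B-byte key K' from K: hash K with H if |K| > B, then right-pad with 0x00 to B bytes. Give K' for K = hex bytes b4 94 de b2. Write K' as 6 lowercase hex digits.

|K| = 4 > B = 3, so first hash the key.
H(K): even-index sum = 402 mod 256 = 146; odd-index sum = 326 mod 256 = 70 → 92 46.
Zero-pad H(K) = 92 46 to 3 bytes: K' = 92 46 00.

924600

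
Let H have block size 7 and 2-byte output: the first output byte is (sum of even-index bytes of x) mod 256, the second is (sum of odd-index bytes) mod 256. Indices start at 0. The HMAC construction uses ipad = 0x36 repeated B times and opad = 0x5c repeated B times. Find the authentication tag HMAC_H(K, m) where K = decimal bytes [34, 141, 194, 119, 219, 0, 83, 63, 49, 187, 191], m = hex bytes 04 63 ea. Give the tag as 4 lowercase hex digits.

Key decimal bytes [34, 141, 194, 119, 219, 0, 83, 63, 49, 187, 191] = 22 8d c2 77 db 00 53 3f 31 bb bf is 11 bytes > B = 7, so hash it first: H(key) = 02 fe, then zero-pad to 7 bytes: K' = 02 fe 00 00 00 00 00.
K' ⊕ ipad = 34 c8 36 36 36 36 36.  K' ⊕ opad = 5e a2 5c 5c 5c 5c 5c.
Inner input = (K'⊕ipad) ∥ m = 34 c8 36 36 36 36 36 ∥ 04 63 ea.
Inner hash: even-index sum = 313 mod 256 = 57; odd-index sum = 546 mod 256 = 34 → 39 22.
Outer input = (K'⊕opad) ∥ inner = 5e a2 5c 5c 5c 5c 5c ∥ 39 22.
Outer hash (tag): even-index sum = 404 mod 256 = 148; odd-index sum = 403 mod 256 = 147 → 94 93.

9493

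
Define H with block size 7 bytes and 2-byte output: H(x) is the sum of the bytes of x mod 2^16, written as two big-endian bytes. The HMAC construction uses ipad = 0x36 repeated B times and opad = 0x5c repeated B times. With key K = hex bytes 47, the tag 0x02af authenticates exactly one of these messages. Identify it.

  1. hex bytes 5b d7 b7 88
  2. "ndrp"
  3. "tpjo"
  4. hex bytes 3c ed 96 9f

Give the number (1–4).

Key hex bytes 47 is 1 byte ≤ B = 7; zero-pad to 7 bytes: K' = 47 00 00 00 00 00 00.
K' ⊕ ipad = 71 36 36 36 36 36 36; K' ⊕ opad = 1b 5c 5c 5c 5c 5c 5c.
m1: inner = H(71 36 36 36 36 36 36 5b d7 b7 88) = 04 26; tag = H(1b 5c 5c 5c 5c 5c 5c 04 26) = 026d
m2: inner = H(71 36 36 36 36 36 36 6e 64 72 70) = 03 69; tag = H(1b 5c 5c 5c 5c 5c 5c 03 69) = 02af ← matches
m3: inner = H(71 36 36 36 36 36 36 74 70 6a 6f) = 03 72; tag = H(1b 5c 5c 5c 5c 5c 5c 03 72) = 02b8
m4: inner = H(71 36 36 36 36 36 36 3c ed 96 9f) = 04 13; tag = H(1b 5c 5c 5c 5c 5c 5c 04 13) = 025a

2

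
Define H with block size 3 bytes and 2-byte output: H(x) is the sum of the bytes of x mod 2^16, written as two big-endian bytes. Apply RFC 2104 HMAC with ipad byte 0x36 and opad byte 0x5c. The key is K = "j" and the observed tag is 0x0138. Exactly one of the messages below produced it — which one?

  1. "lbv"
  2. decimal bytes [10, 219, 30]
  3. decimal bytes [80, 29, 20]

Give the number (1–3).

Key "j" = 6a is 1 byte ≤ B = 3; zero-pad to 3 bytes: K' = 6a 00 00.
K' ⊕ ipad = 5c 36 36; K' ⊕ opad = 36 5c 5c.
m1: inner = H(5c 36 36 6c 62 76) = 02 0c; tag = H(36 5c 5c 02 0c) = 00fc
m2: inner = H(5c 36 36 0a db 1e) = 01 cb; tag = H(36 5c 5c 01 cb) = 01ba
m3: inner = H(5c 36 36 50 1d 14) = 01 49; tag = H(36 5c 5c 01 49) = 0138 ← matches

3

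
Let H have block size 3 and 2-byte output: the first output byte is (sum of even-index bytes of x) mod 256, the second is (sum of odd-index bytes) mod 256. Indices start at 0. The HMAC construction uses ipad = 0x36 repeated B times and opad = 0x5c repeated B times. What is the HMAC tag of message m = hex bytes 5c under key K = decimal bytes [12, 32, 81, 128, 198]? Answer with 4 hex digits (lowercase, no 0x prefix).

cd47

Key decimal bytes [12, 32, 81, 128, 198] = 0c 20 51 80 c6 is 5 bytes > B = 3, so hash it first: H(key) = 23 a0, then zero-pad to 3 bytes: K' = 23 a0 00.
K' ⊕ ipad = 15 96 36.  K' ⊕ opad = 7f fc 5c.
Inner input = (K'⊕ipad) ∥ m = 15 96 36 ∥ 5c.
Inner hash: even-index sum = 75 mod 256 = 75; odd-index sum = 242 mod 256 = 242 → 4b f2.
Outer input = (K'⊕opad) ∥ inner = 7f fc 5c ∥ 4b f2.
Outer hash (tag): even-index sum = 461 mod 256 = 205; odd-index sum = 327 mod 256 = 71 → cd 47.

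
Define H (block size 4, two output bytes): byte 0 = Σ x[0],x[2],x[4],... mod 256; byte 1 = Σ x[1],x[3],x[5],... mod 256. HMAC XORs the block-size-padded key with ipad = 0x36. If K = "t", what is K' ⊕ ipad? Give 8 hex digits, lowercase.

42363636

Key "t" = 74 is 1 byte ≤ B = 4; zero-pad to 4 bytes: K' = 74 00 00 00.
XOR each byte with 0x36: 74⊕36=42, 00⊕36=36, 00⊕36=36, 00⊕36=36.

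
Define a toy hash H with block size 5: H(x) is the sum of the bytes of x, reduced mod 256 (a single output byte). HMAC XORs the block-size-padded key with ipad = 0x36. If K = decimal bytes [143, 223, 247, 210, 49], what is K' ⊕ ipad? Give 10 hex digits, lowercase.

b9e9c1e407

Key decimal bytes [143, 223, 247, 210, 49] = 8f df f7 d2 31 is exactly B = 5 bytes: K' = 8f df f7 d2 31.
XOR each byte with 0x36: 8f⊕36=b9, df⊕36=e9, f7⊕36=c1, d2⊕36=e4, 31⊕36=07.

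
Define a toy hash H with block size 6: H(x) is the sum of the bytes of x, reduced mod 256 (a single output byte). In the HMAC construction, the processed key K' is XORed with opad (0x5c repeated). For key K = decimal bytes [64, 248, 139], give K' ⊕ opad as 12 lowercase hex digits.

1ca4d75c5c5c

Key decimal bytes [64, 248, 139] = 40 f8 8b is 3 bytes ≤ B = 6; zero-pad to 6 bytes: K' = 40 f8 8b 00 00 00.
XOR each byte with 0x5c: 40⊕5c=1c, f8⊕5c=a4, 8b⊕5c=d7, 00⊕5c=5c, 00⊕5c=5c, 00⊕5c=5c.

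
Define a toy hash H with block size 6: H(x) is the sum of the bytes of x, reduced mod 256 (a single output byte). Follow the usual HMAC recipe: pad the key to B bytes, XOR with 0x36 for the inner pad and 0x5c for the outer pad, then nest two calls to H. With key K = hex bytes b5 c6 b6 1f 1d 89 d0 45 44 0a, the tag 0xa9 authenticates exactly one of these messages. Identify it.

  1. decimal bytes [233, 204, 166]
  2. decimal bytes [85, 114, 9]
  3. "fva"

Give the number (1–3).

1

Key hex bytes b5 c6 b6 1f 1d 89 d0 45 44 0a is 10 bytes > B = 6, so hash it first: H(key) = 59, then zero-pad to 6 bytes: K' = 59 00 00 00 00 00.
K' ⊕ ipad = 6f 36 36 36 36 36; K' ⊕ opad = 05 5c 5c 5c 5c 5c.
m1: inner = H(6f 36 36 36 36 36 e9 cc a6) = d8; tag = H(05 5c 5c 5c 5c 5c d8) = a9 ← matches
m2: inner = H(6f 36 36 36 36 36 55 72 09) = 4d; tag = H(05 5c 5c 5c 5c 5c 4d) = 1e
m3: inner = H(6f 36 36 36 36 36 66 76 61) = ba; tag = H(05 5c 5c 5c 5c 5c ba) = 8b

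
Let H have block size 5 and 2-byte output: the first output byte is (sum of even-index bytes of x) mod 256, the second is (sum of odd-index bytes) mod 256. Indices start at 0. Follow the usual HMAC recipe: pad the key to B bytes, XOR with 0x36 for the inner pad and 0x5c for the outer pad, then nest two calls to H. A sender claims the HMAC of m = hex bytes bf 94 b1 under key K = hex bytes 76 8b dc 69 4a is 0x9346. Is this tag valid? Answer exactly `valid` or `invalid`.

invalid

Key hex bytes 76 8b dc 69 4a is exactly B = 5 bytes: K' = 76 8b dc 69 4a.
K' ⊕ ipad = 40 bd ea 5f 7c; K' ⊕ opad = 2a d7 80 35 16.
Inner hash: even-index sum = 570 mod 256 = 58; odd-index sum = 652 mod 256 = 140 → 3a 8c.
Outer hash (recomputed tag): even-index sum = 332 mod 256 = 76; odd-index sum = 326 mod 256 = 70 → 4c 46.
Recomputed tag = 4c46; claimed = 9346 → mismatch.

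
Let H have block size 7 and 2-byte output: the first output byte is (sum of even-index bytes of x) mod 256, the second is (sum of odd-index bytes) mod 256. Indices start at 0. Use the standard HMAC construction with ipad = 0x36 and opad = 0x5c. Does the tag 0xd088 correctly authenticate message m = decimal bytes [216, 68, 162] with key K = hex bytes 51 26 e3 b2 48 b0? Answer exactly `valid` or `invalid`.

Key hex bytes 51 26 e3 b2 48 b0 is 6 bytes ≤ B = 7; zero-pad to 7 bytes: K' = 51 26 e3 b2 48 b0 00.
K' ⊕ ipad = 67 10 d5 84 7e 86 36; K' ⊕ opad = 0d 7a bf ee 14 ec 5c.
Inner hash: even-index sum = 564 mod 256 = 52; odd-index sum = 660 mod 256 = 148 → 34 94.
Outer hash (recomputed tag): even-index sum = 464 mod 256 = 208; odd-index sum = 648 mod 256 = 136 → d0 88.
Recomputed tag = d088; claimed = d088 → match.

valid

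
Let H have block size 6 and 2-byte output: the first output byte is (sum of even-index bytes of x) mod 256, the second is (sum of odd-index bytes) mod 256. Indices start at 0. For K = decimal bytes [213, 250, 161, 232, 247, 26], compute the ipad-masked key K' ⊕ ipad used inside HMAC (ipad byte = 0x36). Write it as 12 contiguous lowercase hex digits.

Key decimal bytes [213, 250, 161, 232, 247, 26] = d5 fa a1 e8 f7 1a is exactly B = 6 bytes: K' = d5 fa a1 e8 f7 1a.
XOR each byte with 0x36: d5⊕36=e3, fa⊕36=cc, a1⊕36=97, e8⊕36=de, f7⊕36=c1, 1a⊕36=2c.

e3cc97dec12c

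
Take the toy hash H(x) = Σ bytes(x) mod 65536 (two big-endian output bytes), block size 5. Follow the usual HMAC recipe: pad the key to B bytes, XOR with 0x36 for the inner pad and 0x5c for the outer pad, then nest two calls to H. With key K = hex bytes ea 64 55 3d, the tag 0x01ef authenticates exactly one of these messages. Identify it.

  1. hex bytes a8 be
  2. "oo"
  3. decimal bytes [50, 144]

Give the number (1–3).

1

Key hex bytes ea 64 55 3d is 4 bytes ≤ B = 5; zero-pad to 5 bytes: K' = ea 64 55 3d 00.
K' ⊕ ipad = dc 52 63 0b 36; K' ⊕ opad = b6 38 09 61 5c.
m1: inner = H(dc 52 63 0b 36 a8 be) = 03 38; tag = H(b6 38 09 61 5c 03 38) = 01ef ← matches
m2: inner = H(dc 52 63 0b 36 6f 6f) = 02 b0; tag = H(b6 38 09 61 5c 02 b0) = 0266
m3: inner = H(dc 52 63 0b 36 32 90) = 02 94; tag = H(b6 38 09 61 5c 02 94) = 024a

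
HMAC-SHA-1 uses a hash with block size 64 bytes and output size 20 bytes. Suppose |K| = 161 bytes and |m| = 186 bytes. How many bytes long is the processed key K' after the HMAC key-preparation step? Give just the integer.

64

Key is 161 > 64 bytes, so it is hashed to 20 bytes then zero-padded to 64: |K'| = 64.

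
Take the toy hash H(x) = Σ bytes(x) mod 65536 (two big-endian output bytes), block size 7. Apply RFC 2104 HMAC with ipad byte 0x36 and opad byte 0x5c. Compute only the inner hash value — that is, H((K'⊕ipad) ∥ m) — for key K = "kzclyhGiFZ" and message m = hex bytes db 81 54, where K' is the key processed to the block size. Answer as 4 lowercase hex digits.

Key "kzclyhGiFZ" = 6b 7a 63 6c 79 68 47 69 46 5a is 10 bytes > B = 7, so hash it first: H(key) = 03 e5, then zero-pad to 7 bytes: K' = 03 e5 00 00 00 00 00.
K' ⊕ ipad = 35 d3 36 36 36 36 36.
Inner input = 35 d3 36 36 36 36 36 ∥ db 81 54.
Inner hash: sum = 53+211+54+54+54+54+54+219+129+84 = 966 → 03 c6.

03c6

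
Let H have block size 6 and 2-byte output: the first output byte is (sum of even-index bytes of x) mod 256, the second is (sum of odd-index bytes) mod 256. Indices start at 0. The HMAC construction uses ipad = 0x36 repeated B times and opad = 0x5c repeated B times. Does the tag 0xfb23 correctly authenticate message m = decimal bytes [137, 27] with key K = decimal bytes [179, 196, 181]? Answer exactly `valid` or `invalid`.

Key decimal bytes [179, 196, 181] = b3 c4 b5 is 3 bytes ≤ B = 6; zero-pad to 6 bytes: K' = b3 c4 b5 00 00 00.
K' ⊕ ipad = 85 f2 83 36 36 36; K' ⊕ opad = ef 98 e9 5c 5c 5c.
Inner hash: even-index sum = 455 mod 256 = 199; odd-index sum = 377 mod 256 = 121 → c7 79.
Outer hash (recomputed tag): even-index sum = 763 mod 256 = 251; odd-index sum = 457 mod 256 = 201 → fb c9.
Recomputed tag = fbc9; claimed = fb23 → mismatch.

invalid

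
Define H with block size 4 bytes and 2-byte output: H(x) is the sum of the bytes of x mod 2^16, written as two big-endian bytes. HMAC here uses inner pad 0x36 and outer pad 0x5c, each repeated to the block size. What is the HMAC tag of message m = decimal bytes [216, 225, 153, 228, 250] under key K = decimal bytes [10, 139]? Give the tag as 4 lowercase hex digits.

027f

Key decimal bytes [10, 139] = 0a 8b is 2 bytes ≤ B = 4; zero-pad to 4 bytes: K' = 0a 8b 00 00.
K' ⊕ ipad = 3c bd 36 36.  K' ⊕ opad = 56 d7 5c 5c.
Inner input = (K'⊕ipad) ∥ m = 3c bd 36 36 ∥ d8 e1 99 e4 fa.
Inner hash: sum = 60+189+54+54+216+225+153+228+250 = 1429 → 05 95.
Outer input = (K'⊕opad) ∥ inner = 56 d7 5c 5c ∥ 05 95.
Outer hash (tag): sum = 86+215+92+92+5+149 = 639 → 02 7f.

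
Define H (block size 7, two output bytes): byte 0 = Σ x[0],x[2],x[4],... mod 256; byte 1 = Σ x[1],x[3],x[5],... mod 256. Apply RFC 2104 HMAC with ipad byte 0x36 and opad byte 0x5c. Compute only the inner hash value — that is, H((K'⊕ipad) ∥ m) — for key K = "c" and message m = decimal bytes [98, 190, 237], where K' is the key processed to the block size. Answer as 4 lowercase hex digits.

b5f1

Key "c" = 63 is 1 byte ≤ B = 7; zero-pad to 7 bytes: K' = 63 00 00 00 00 00 00.
K' ⊕ ipad = 55 36 36 36 36 36 36.
Inner input = 55 36 36 36 36 36 36 ∥ 62 be ed.
Inner hash: even-index sum = 437 mod 256 = 181; odd-index sum = 497 mod 256 = 241 → b5 f1.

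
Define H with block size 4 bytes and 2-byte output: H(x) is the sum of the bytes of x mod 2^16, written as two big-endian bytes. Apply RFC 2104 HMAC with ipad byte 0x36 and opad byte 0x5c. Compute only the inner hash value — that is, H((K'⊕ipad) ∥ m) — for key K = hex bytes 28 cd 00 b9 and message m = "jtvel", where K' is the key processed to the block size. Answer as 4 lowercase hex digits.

Key hex bytes 28 cd 00 b9 is exactly B = 4 bytes: K' = 28 cd 00 b9.
K' ⊕ ipad = 1e fb 36 8f.
Inner input = 1e fb 36 8f ∥ 6a 74 76 65 6c.
Inner hash: sum = 30+251+54+143+106+116+118+101+108 = 1027 → 04 03.

0403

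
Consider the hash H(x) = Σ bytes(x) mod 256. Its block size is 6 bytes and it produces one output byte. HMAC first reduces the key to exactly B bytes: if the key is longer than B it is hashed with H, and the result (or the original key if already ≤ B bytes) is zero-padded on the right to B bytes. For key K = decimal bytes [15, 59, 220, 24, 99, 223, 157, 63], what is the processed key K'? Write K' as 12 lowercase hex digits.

5c0000000000

|K| = 8 > B = 6, so first hash the key.
H(K): sum = 15+59+220+24+99+223+157+63 = 860; mod 256 = 92 → 5c.
Zero-pad H(K) = 5c to 6 bytes: K' = 5c 00 00 00 00 00.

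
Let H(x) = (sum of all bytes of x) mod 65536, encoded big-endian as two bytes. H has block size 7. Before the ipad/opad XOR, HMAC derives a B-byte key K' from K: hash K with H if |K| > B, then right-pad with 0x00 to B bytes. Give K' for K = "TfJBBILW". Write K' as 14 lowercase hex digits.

|K| = 8 > B = 7, so first hash the key.
H(K): sum = 84+102+74+66+66+73+76+87 = 628 → 02 74.
Zero-pad H(K) = 02 74 to 7 bytes: K' = 02 74 00 00 00 00 00.

02740000000000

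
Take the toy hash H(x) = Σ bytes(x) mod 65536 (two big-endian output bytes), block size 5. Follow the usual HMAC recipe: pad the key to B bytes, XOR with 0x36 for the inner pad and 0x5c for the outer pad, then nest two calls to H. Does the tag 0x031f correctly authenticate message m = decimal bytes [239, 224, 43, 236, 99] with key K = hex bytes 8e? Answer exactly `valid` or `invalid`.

Key hex bytes 8e is 1 byte ≤ B = 5; zero-pad to 5 bytes: K' = 8e 00 00 00 00.
K' ⊕ ipad = b8 36 36 36 36; K' ⊕ opad = d2 5c 5c 5c 5c.
Inner hash: sum = 184+54+54+54+54+239+224+43+236+99 = 1241 → 04 d9.
Outer hash (recomputed tag): sum = 210+92+92+92+92+4+217 = 799 → 03 1f.
Recomputed tag = 031f; claimed = 031f → match.

valid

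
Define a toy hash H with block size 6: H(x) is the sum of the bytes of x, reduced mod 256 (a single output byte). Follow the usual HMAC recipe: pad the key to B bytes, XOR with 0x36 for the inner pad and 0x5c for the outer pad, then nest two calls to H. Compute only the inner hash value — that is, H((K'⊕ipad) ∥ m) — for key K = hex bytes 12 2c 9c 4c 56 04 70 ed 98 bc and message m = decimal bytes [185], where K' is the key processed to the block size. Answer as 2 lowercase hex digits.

Key hex bytes 12 2c 9c 4c 56 04 70 ed 98 bc is 10 bytes > B = 6, so hash it first: H(key) = 31, then zero-pad to 6 bytes: K' = 31 00 00 00 00 00.
K' ⊕ ipad = 07 36 36 36 36 36.
Inner input = 07 36 36 36 36 36 ∥ b9.
Inner hash: sum = 7+54+54+54+54+54+185 = 462; mod 256 = 206 → ce.

ce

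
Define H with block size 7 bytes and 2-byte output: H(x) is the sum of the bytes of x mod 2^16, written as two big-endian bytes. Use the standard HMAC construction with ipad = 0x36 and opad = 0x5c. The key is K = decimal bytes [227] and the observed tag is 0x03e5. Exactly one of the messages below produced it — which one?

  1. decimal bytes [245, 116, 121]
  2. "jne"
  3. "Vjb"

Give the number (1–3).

1

Key decimal bytes [227] = e3 is 1 byte ≤ B = 7; zero-pad to 7 bytes: K' = e3 00 00 00 00 00 00.
K' ⊕ ipad = d5 36 36 36 36 36 36; K' ⊕ opad = bf 5c 5c 5c 5c 5c 5c.
m1: inner = H(d5 36 36 36 36 36 36 f5 74 79) = 03 fb; tag = H(bf 5c 5c 5c 5c 5c 5c 03 fb) = 03e5 ← matches
m2: inner = H(d5 36 36 36 36 36 36 6a 6e 65) = 03 56; tag = H(bf 5c 5c 5c 5c 5c 5c 03 56) = 0340
m3: inner = H(d5 36 36 36 36 36 36 56 6a 62) = 03 3b; tag = H(bf 5c 5c 5c 5c 5c 5c 03 3b) = 0325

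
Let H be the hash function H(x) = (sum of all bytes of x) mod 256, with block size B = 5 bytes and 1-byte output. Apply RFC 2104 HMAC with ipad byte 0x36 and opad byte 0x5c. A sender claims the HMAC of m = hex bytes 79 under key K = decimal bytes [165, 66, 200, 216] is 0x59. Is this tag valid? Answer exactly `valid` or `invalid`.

Key decimal bytes [165, 66, 200, 216] = a5 42 c8 d8 is 4 bytes ≤ B = 5; zero-pad to 5 bytes: K' = a5 42 c8 d8 00.
K' ⊕ ipad = 93 74 fe ee 36; K' ⊕ opad = f9 1e 94 84 5c.
Inner hash: sum = 147+116+254+238+54+121 = 930; mod 256 = 162 → a2.
Outer hash (recomputed tag): sum = 249+30+148+132+92+162 = 813; mod 256 = 45 → 2d.
Recomputed tag = 2d; claimed = 59 → mismatch.

invalid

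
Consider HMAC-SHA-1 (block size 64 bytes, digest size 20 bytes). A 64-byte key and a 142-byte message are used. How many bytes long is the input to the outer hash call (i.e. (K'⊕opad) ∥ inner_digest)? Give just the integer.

84

Key is 64 ≤ 64 bytes, zero-padded: |K'| = 64.
Outer input = (K'⊕opad) ∥ H(inner) → 64 + 20 = 84 bytes.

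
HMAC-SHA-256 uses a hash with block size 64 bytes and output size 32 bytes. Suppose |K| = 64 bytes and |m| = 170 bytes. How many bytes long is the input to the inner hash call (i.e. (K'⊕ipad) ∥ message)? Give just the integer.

Key is 64 ≤ 64 bytes, zero-padded: |K'| = 64.
Inner input = (K'⊕ipad) ∥ m → 64 + 170 = 234 bytes.

234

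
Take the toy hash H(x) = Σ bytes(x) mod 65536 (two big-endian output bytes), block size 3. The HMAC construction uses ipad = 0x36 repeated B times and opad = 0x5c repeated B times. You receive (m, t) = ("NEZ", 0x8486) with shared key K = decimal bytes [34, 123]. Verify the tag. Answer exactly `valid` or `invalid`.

invalid

Key decimal bytes [34, 123] = 22 7b is 2 bytes ≤ B = 3; zero-pad to 3 bytes: K' = 22 7b 00.
K' ⊕ ipad = 14 4d 36; K' ⊕ opad = 7e 27 5c.
Inner hash: sum = 20+77+54+78+69+90 = 388 → 01 84.
Outer hash (recomputed tag): sum = 126+39+92+1+132 = 390 → 01 86.
Recomputed tag = 0186; claimed = 8486 → mismatch.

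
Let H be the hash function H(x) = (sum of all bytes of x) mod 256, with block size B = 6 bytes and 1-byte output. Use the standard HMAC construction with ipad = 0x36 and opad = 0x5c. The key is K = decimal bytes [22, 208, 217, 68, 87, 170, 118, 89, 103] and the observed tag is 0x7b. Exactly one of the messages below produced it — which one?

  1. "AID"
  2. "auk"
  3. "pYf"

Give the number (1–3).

3

Key decimal bytes [22, 208, 217, 68, 87, 170, 118, 89, 103] = 16 d0 d9 44 57 aa 76 59 67 is 9 bytes > B = 6, so hash it first: H(key) = 3a, then zero-pad to 6 bytes: K' = 3a 00 00 00 00 00.
K' ⊕ ipad = 0c 36 36 36 36 36; K' ⊕ opad = 66 5c 5c 5c 5c 5c.
m1: inner = H(0c 36 36 36 36 36 41 49 44) = e8; tag = H(66 5c 5c 5c 5c 5c e8) = 1a
m2: inner = H(0c 36 36 36 36 36 61 75 6b) = 5b; tag = H(66 5c 5c 5c 5c 5c 5b) = 8d
m3: inner = H(0c 36 36 36 36 36 70 59 66) = 49; tag = H(66 5c 5c 5c 5c 5c 49) = 7b ← matches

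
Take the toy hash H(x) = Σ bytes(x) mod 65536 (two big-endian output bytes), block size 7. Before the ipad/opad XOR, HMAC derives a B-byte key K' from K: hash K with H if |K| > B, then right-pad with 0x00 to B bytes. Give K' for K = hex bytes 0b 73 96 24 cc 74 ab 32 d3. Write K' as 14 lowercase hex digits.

04280000000000

|K| = 9 > B = 7, so first hash the key.
H(K): sum = 11+115+150+36+204+116+171+50+211 = 1064 → 04 28.
Zero-pad H(K) = 04 28 to 7 bytes: K' = 04 28 00 00 00 00 00.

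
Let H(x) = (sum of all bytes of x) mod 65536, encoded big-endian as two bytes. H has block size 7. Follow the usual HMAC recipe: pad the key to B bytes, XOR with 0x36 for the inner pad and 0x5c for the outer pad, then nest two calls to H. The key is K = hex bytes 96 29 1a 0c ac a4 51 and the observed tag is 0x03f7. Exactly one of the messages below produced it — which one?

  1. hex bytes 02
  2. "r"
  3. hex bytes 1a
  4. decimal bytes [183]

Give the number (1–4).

Key hex bytes 96 29 1a 0c ac a4 51 is exactly B = 7 bytes: K' = 96 29 1a 0c ac a4 51.
K' ⊕ ipad = a0 1f 2c 3a 9a 92 67; K' ⊕ opad = ca 75 46 50 f0 f8 0d.
m1: inner = H(a0 1f 2c 3a 9a 92 67 02) = 02 ba; tag = H(ca 75 46 50 f0 f8 0d 02 ba) = 0486
m2: inner = H(a0 1f 2c 3a 9a 92 67 72) = 03 2a; tag = H(ca 75 46 50 f0 f8 0d 03 2a) = 03f7 ← matches
m3: inner = H(a0 1f 2c 3a 9a 92 67 1a) = 02 d2; tag = H(ca 75 46 50 f0 f8 0d 02 d2) = 049e
m4: inner = H(a0 1f 2c 3a 9a 92 67 b7) = 03 6f; tag = H(ca 75 46 50 f0 f8 0d 03 6f) = 043c

2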